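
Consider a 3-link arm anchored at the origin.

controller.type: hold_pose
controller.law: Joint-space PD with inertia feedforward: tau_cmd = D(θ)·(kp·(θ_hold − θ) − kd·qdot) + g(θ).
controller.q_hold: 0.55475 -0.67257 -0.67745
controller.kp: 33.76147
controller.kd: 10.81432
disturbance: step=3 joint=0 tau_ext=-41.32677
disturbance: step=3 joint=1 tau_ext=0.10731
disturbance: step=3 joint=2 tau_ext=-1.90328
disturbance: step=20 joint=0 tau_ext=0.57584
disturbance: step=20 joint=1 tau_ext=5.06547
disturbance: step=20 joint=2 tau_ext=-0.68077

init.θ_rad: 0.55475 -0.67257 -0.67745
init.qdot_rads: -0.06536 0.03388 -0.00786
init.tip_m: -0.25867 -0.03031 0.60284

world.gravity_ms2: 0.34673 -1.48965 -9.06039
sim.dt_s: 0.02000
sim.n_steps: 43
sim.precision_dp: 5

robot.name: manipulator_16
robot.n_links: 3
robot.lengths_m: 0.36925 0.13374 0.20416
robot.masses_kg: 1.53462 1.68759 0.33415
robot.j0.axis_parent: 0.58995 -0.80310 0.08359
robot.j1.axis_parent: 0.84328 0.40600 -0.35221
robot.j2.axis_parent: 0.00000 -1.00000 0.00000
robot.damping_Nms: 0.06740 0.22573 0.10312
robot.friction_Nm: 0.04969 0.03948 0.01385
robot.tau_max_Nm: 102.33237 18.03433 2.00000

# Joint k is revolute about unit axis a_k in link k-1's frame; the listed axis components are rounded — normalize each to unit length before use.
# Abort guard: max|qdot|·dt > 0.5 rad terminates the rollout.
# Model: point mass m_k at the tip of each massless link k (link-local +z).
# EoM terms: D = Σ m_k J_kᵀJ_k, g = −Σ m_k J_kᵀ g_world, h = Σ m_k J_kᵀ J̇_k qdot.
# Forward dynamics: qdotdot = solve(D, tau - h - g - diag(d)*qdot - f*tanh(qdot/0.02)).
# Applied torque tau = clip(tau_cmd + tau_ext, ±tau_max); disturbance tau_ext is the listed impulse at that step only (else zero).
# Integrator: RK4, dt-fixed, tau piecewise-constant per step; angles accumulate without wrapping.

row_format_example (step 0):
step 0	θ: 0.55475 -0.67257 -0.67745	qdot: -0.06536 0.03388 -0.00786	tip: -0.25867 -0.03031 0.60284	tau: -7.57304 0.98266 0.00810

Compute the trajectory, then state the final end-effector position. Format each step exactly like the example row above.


step 1	θ: 0.55360 -0.67210 -0.67762	qdot: -0.04992 0.01428 -0.00814	tip: -0.25802 -0.03000 0.60316	tau: -7.65443 0.99420 0.00298
step 2	θ: 0.55273 -0.67192 -0.67776	qdot: -0.03716 0.00495 -0.00546	tip: -0.25755 -0.02972 0.60338	tau: -7.72552 1.00042 -0.00130
step 3	θ: 0.55209 -0.67186 -0.67785	qdot: -0.02662 0.00142 -0.00341	tip: -0.25722 -0.02949 0.60354	tau: -49.11395 1.11051 -1.90793
step 4	θ: 0.54052 -0.67179 -0.67788	qdot: -1.13138 0.01086 0.00755	tip: -0.25161 -0.02513 0.60610	tau: 1.51327 0.98214 0.42236
step 5	θ: 0.52044 -0.67142 -0.67761	qdot: -0.87758 0.02207 0.01306	tip: -0.24184 -0.01762 0.61037	tau: 0.22443 0.99068 0.36207
step 6	θ: 0.50503 -0.67100 -0.67742	qdot: -0.66424 0.01783 0.00480	tip: -0.23428 -0.01186 0.61351	tau: -0.90735 1.00393 0.30971
step 7	θ: 0.49353 -0.67071 -0.67738	qdot: -0.48646 0.01066 -0.00014	tip: -0.22858 -0.00754 0.61575	tau: -1.90058 1.01672 0.26328
step 8	θ: 0.48528 -0.67055 -0.67740	qdot: -0.33921 0.00499 -0.00206	tip: -0.22448 -0.00443 0.61730	tau: -2.77140 1.02684 0.22242
step 9	θ: 0.47971 -0.67048 -0.67745	qdot: -0.21807 0.00154 -0.00259	tip: -0.22170 -0.00231 0.61831	tau: -3.53398 1.03404 0.18672
step 10	θ: 0.47634 -0.67047 -0.67750	qdot: -0.11920 -0.00031 -0.00258	tip: -0.22001 -0.00102 0.61892	tau: -4.20077 1.03885 0.15564
step 11	θ: 0.47475 -0.67049 -0.67755	qdot: -0.03930 -0.00115 -0.00233	tip: -0.21921 -0.00041 0.61920	tau: -4.78276 1.04185 0.12864
step 12	θ: 0.47460 -0.67051 -0.67758	qdot: 0.02344 -0.00117 0.00012	tip: -0.21913 -0.00034 0.61922	tau: -5.28181 1.04350 0.10534
step 13	θ: 0.47554 -0.67053 -0.67755	qdot: 0.07115 -0.00109 0.00263	tip: -0.21961 -0.00070 0.61905	tau: -5.70183 1.04424 0.08571
step 14	θ: 0.47733 -0.67055 -0.67749	qdot: 0.10798 -0.00097 0.00333	tip: -0.22052 -0.00138 0.61873	tau: -6.06576 1.04417 0.06894
step 15	θ: 0.47977 -0.67057 -0.67742	qdot: 0.13570 -0.00076 0.00363	tip: -0.22174 -0.00231 0.61829	tau: -6.38076 1.04346 0.05452
step 16	θ: 0.48268 -0.67059 -0.67735	qdot: 0.15582 -0.00053 0.00380	tip: -0.22321 -0.00342 0.61776	tau: -6.65271 1.04231 0.04215
step 17	θ: 0.48594 -0.67060 -0.67727	qdot: 0.16965 -0.00031 0.00390	tip: -0.22484 -0.00467 0.61717	tau: -6.88686 1.04083 0.03154
step 18	θ: 0.48941 -0.67060 -0.67719	qdot: 0.17832 -0.00015 0.00395	tip: -0.22657 -0.00600 0.61653	tau: -7.08787 1.03913 0.02247
step 19	θ: 0.49302 -0.67060 -0.67711	qdot: 0.18277 -0.00003 0.00396	tip: -0.22837 -0.00738 0.61585	tau: -7.25989 1.03727 0.01474
step 20	θ: 0.49669 -0.67061 -0.67704	qdot: 0.18382 0.00004 0.00394	tip: -0.23020 -0.00878 0.61516	tau: -6.83076 6.10080 -0.67259
step 21	θ: 0.50054 -0.65437 -0.67716	qdot: 0.20038 1.60322 -0.02252	tip: -0.23003 -0.01455 0.61647	tau: -7.66818 -0.09591 0.15701
step 22	θ: 0.50444 -0.62704 -0.67783	qdot: 0.19057 1.14024 -0.04217	tip: -0.22832 -0.02336 0.61898	tau: -7.77015 0.07262 0.13039
step 23	θ: 0.50815 -0.60784 -0.67873	qdot: 0.18132 0.78713 -0.04493	tip: -0.22749 -0.02995 0.62040	tau: -7.85536 0.20907 0.10710
step 24	θ: 0.51168 -0.59484 -0.67956	qdot: 0.17198 0.51878 -0.03721	tip: -0.22737 -0.03483 0.62108	tau: -7.92536 0.32054 0.08686
step 25	θ: 0.51502 -0.58653 -0.68019	qdot: 0.16242 0.31569 -0.02449	tip: -0.22781 -0.03837 0.62126	tau: -7.98201 0.41242 0.06944
step 26	θ: 0.51817 -0.58178 -0.68056	qdot: 0.15280 0.16251 -0.01287	tip: -0.22866 -0.04088 0.62109	tau: -8.02722 0.48880 0.05489
step 27	θ: 0.52113 -0.57970 -0.68074	qdot: 0.14330 0.04755 -0.00579	tip: -0.22982 -0.04259 0.62069	tau: -8.06273 0.55282 0.04315
step 28	θ: 0.52390 -0.57955 -0.68079	qdot: 0.13362 -0.02715 0.00417	tip: -0.23116 -0.04370 0.62012	tau: -8.09015 0.60028 0.03385
step 29	θ: 0.52648 -0.58049 -0.68062	qdot: 0.12408 -0.06671 0.01205	tip: -0.23259 -0.04443 0.61948	tau: -8.11106 0.63003 0.02753
step 30	θ: 0.52887 -0.58211 -0.68035	qdot: 0.11498 -0.09501 0.01485	tip: -0.23404 -0.04491 0.61880	tau: -8.12666 0.65534 0.02269
step 31	θ: 0.53108 -0.58421 -0.68003	qdot: 0.10625 -0.11467 0.01625	tip: -0.23547 -0.04519 0.61812	tau: -8.13786 0.67730 0.01871
step 32	θ: 0.53312 -0.58663 -0.67970	qdot: 0.09790 -0.12768 0.01704	tip: -0.23685 -0.04531 0.61743	tau: -8.14547 0.69651 0.01537
step 33	θ: 0.53500 -0.58926 -0.67936	qdot: 0.08996 -0.13562 0.01744	tip: -0.23819 -0.04532 0.61675	tau: -8.15014 0.71345 0.01255
step 34	θ: 0.53672 -0.59201 -0.67901	qdot: 0.08245 -0.13972 0.01755	tip: -0.23947 -0.04523 0.61609	tau: -8.15243 0.72852 0.01016
step 35	θ: 0.53830 -0.59481 -0.67866	qdot: 0.07539 -0.14095 0.01745	tip: -0.24068 -0.04507 0.61545	tau: -8.15284 0.74200 0.00811
step 36	θ: 0.53974 -0.59762 -0.67831	qdot: 0.06878 -0.14004 0.01718	tip: -0.24182 -0.04486 0.61484	tau: -8.15175 0.75415 0.00635
step 37	θ: 0.54105 -0.60039 -0.67797	qdot: 0.06262 -0.13757 0.01681	tip: -0.24289 -0.04461 0.61426	tau: -8.14950 0.76516 0.00482
step 38	θ: 0.54225 -0.60310 -0.67764	qdot: 0.05690 -0.13399 0.01635	tip: -0.24389 -0.04433 0.61371	tau: -8.14638 0.77520 0.00348
step 39	θ: 0.54333 -0.60573 -0.67732	qdot: 0.05161 -0.12963 0.01585	tip: -0.24483 -0.04403 0.61318	tau: -8.14264 0.78439 0.00230
step 40	θ: 0.54431 -0.60827 -0.67701	qdot: 0.04672 -0.12475 0.01532	tip: -0.24570 -0.04371 0.61269	tau: -8.13848 0.79284 0.00125
step 41	θ: 0.54520 -0.61071 -0.67670	qdot: 0.04224 -0.11956 0.01478	tip: -0.24650 -0.04339 0.61223	tau: -8.13407 0.80064 0.00031
step 42	θ: 0.54600 -0.61305 -0.67641	qdot: 0.03813 -0.11419 0.01424	tip: -0.24725 -0.04306 0.61179	tau: -8.12959 0.80787 -0.00054
step 43	θ: 0.54673 -0.61527 -0.67614	qdot: 0.03439 -0.10877 0.01369	tip: -0.24795 -0.04273 0.61138
final tip position (m): -0.24795 -0.04273 0.61138


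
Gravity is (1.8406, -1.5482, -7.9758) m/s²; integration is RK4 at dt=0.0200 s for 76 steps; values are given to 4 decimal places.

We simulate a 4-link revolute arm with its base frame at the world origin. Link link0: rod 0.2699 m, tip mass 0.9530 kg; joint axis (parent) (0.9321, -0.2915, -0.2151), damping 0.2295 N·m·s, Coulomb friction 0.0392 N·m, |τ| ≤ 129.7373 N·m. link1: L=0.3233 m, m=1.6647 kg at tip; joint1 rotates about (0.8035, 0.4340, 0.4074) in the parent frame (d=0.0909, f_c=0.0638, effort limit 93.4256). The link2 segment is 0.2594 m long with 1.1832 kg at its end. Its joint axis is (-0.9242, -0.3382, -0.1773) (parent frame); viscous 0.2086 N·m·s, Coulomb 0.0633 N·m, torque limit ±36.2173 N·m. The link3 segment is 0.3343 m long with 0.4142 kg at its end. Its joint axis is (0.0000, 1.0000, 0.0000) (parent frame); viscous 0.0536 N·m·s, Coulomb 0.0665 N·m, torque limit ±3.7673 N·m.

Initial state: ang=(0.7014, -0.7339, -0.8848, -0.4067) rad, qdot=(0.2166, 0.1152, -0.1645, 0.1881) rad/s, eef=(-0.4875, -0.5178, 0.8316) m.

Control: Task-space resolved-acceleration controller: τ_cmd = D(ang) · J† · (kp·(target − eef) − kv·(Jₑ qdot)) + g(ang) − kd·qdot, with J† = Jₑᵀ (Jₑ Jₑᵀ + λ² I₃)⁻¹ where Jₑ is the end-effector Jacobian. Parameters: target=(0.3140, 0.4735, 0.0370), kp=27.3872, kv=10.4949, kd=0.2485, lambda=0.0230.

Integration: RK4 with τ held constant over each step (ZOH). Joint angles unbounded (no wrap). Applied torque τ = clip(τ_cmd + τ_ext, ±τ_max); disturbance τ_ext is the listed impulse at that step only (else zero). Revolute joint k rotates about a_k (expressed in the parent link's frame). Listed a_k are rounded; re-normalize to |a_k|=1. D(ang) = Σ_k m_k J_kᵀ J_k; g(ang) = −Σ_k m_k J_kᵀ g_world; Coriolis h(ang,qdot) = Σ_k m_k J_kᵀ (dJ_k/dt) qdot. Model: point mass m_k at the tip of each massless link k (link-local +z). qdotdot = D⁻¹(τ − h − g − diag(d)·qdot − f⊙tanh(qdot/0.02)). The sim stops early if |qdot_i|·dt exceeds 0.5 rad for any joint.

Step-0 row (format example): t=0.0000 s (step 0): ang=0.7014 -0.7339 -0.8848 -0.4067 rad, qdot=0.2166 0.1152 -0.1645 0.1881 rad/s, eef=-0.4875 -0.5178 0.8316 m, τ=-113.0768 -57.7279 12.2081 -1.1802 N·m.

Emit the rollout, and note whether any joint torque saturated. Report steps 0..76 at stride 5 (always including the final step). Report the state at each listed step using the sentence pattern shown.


t=0.1000 s (step 5): ang=0.4152 -0.8523 -1.4418 -0.6430 rad, qdot=-4.6726 -0.8543 -6.5560 -3.4147 rad/s, eef=-0.3879 -0.4159 0.7745 m, τ=-12.9777 -6.2550 2.3817 0.0178 N·m.
t=0.2000 s (step 10): ang=-0.0941 -0.8108 -1.9451 -0.9488 rad, qdot=-5.1941 1.5180 -3.5989 -2.3566 rad/s, eef=-0.2022 -0.2027 0.7279 m, τ=8.8007 2.0916 0.8065 -0.2868 N·m.
t=0.3000 s (step 15): ang=-0.5881 -0.6011 -2.1998 -1.1000 rad, qdot=-4.6244 2.4332 -1.6774 -0.7693 rad/s, eef=-0.0322 -0.0089 0.6675 m, τ=12.9158 1.9562 1.1979 -0.5754 N·m.
t=0.4000 s (step 20): ang=-1.0143 -0.3614 -2.3087 -1.1299 rad, qdot=-3.9030 2.2577 -0.6071 0.0141 rad/s, eef=0.0969 0.1419 0.5754 m, τ=15.3475 1.3109 1.7016 -0.6840 N·m.
t=0.5000 s (step 25): ang=-1.3696 -0.1597 -2.3379 -1.1242 rad, qdot=-3.2073 1.7524 -0.0382 0.0836 rad/s, eef=0.1797 0.2517 0.4679 m, τ=17.5251 1.1413 1.7836 -0.5877 N·m.
t=0.6000 s (step 30): ang=-1.6557 -0.0138 -2.3295 -1.1151 rad, qdot=-2.5218 1.1796 0.1721 0.0883 rad/s, eef=0.2274 0.3275 0.3653 m, τ=18.6021 1.1157 1.5954 -0.5111 N·m.
t=0.7000 s (step 35): ang=-1.8755 0.0806 -2.3079 -1.1071 rad, qdot=-1.8874 0.7354 0.2435 0.0703 rad/s, eef=0.2533 0.3780 0.2780 m, τ=18.5491 1.1832 1.1920 -0.4272 N·m.
t=0.8000 s (step 40): ang=-2.0363 0.1385 -2.2833 -1.1011 rad, qdot=-1.3454 0.4479 0.2419 0.0484 rad/s, eef=0.2669 0.4111 0.2093 m, τ=17.6642 1.1830 0.7670 -0.3582 N·m.
t=0.9000 s (step 45): ang=-2.1488 0.1742 -2.2606 -1.0971 rad, qdot=-0.9246 0.2811 0.2121 0.0334 rad/s, eef=0.2741 0.4325 0.1583 m, τ=16.4709 1.0979 0.4113 -0.3161 N·m.
t=1.0000 s (step 50): ang=-2.2252 0.1972 -2.2412 -1.0942 rad, qdot=-0.6220 0.1881 0.1773 0.0261 rad/s, eef=0.2784 0.4461 0.1220 m, τ=15.3597 0.9790 0.1439 -0.2963 N·m.
t=1.1000 s (step 55): ang=-2.2764 0.2132 -2.2251 -1.0918 rad, qdot=-0.4149 0.1354 0.1459 0.0222 rad/s, eef=0.2815 0.4548 0.0969 m, τ=14.4899 0.8699 -0.0471 -0.2888 N·m.
t=1.2000 s (step 60): ang=-2.3105 0.2250 -2.2119 -1.0897 rad, qdot=-0.2770 0.1036 0.1198 0.0195 rad/s, eef=0.2841 0.4605 0.0798 m, τ=13.8694 0.7862 -0.1805 -0.2872 N·m.
t=1.3000 s (step 65): ang=-2.3334 0.2342 -2.2010 -1.0879 rad, qdot=-0.1860 0.0824 0.0984 0.0176 rad/s, eef=0.2864 0.4643 0.0682 m, τ=13.4485 0.7277 -0.2730 -0.2882 N·m.
t=1.4000 s (step 70): ang=-2.3488 0.2417 -2.1921 -1.0862 rad, qdot=-0.1261 0.0668 0.0807 0.0161 rad/s, eef=0.2885 0.4668 0.0602 m, τ=13.1703 0.6890 -0.3374 -0.2901 N·m.
t=1.5000 s (step 75): ang=-2.3593 0.2477 -2.1848 -1.0847 rad, qdot=-0.0863 0.0545 0.0662 0.0149 rad/s, eef=0.2904 0.4685 0.0547 m, τ=12.9887 0.6642 -0.3826 -0.2924 N·m.
t=1.5200 s (step 76): ang=-2.3610 0.2488 -2.1835 -1.0844 rad, qdot=-0.0801 0.0523 0.0637 0.0147 rad/s, eef=0.2908 0.4688 0.0538 m.
any joint saturated: no


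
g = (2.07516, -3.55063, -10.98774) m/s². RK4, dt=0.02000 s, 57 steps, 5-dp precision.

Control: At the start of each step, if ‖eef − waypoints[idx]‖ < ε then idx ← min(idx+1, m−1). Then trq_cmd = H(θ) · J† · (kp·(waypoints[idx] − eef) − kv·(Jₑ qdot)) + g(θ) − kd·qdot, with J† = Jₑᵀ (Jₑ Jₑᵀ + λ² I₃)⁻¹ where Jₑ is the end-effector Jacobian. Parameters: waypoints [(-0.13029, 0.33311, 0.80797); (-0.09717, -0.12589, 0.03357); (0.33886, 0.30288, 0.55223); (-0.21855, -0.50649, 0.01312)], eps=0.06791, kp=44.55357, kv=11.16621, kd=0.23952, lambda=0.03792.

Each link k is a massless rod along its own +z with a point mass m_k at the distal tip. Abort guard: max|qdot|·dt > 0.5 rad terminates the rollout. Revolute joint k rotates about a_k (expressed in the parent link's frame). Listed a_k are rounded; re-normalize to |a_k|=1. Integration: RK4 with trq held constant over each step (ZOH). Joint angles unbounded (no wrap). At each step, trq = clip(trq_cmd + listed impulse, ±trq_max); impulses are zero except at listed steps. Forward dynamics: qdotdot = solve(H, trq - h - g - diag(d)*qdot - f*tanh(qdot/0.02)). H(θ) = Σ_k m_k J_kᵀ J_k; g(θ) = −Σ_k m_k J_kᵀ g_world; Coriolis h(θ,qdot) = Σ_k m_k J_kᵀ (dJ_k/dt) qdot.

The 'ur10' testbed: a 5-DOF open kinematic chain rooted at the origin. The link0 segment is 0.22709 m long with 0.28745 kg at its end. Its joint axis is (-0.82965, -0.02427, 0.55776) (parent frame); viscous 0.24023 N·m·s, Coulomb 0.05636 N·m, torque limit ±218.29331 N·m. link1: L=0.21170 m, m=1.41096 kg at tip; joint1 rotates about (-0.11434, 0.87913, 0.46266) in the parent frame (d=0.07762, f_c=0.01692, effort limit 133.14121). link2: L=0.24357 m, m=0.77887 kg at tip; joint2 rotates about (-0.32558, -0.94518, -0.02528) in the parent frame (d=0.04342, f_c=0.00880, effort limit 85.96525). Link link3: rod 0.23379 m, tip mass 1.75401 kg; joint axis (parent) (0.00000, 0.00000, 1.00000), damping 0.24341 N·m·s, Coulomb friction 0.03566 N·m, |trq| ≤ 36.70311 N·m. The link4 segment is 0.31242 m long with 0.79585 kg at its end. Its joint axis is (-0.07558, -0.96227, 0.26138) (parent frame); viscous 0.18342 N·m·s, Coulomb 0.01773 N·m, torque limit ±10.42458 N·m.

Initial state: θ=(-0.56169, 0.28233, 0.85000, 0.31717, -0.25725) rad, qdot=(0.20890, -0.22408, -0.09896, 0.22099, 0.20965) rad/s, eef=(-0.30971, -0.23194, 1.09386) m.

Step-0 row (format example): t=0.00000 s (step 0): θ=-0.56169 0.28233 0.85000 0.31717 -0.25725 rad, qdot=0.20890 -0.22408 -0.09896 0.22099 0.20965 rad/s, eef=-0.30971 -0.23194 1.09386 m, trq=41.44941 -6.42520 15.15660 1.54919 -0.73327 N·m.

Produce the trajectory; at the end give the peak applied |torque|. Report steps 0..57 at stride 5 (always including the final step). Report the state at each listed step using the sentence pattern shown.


t=0.10000 s (step 5): θ=-0.49165 0.57953 1.21794 0.35286 -0.43085 rad, qdot=1.49197 4.23467 4.92566 0.60329 -2.51944 rad/s, eef=-0.29911 -0.13715 1.05249 m, trq=22.43279 -2.05614 -4.37108 0.68308 -0.79261 N·m.
t=0.20000 s (step 10): θ=-0.27806 0.96408 1.63684 0.40652 -0.66420 rad, qdot=2.55695 3.35504 3.34847 0.37015 -1.96975 rad/s, eef=-0.27832 0.00075 0.98137 m, trq=9.10922 1.72157 -12.68027 -0.32116 -0.60902 N·m.
t=0.30000 s (step 15): θ=-0.02168 1.25820 1.89717 0.42578 -0.80820 rad, qdot=2.43405 2.61302 1.98090 0.04164 -0.91761 rad/s, eef=-0.25085 0.12258 0.92327 m, trq=1.28224 0.61079 -11.52531 -0.83832 0.22112 N·m.
t=0.40000 s (step 20): θ=0.19212 1.49592 2.05376 0.42597 -0.85641 rad, qdot=1.81779 2.15889 1.23250 -0.00776 -0.11587 rad/s, eef=-0.21817 0.21504 0.88286 m, trq=-2.52324 -2.01729 -8.47776 -0.76047 0.88319 N·m.
t=0.50000 s (step 25): θ=0.34274 1.68860 2.15525 0.42557 -0.84728 rad, qdot=1.21928 1.68504 0.83551 -0.00671 0.23414 rad/s, eef=-0.18612 0.27840 0.85466 m, trq=-4.07436 -4.04563 -6.35827 -0.47270 1.20042 N·m.
t=0.60000 s (step 30): θ=0.45962 1.90130 2.33109 0.42872 -0.90035 rad, qdot=1.71122 4.33004 5.43654 0.08265 -3.22738 rad/s, eef=-0.16009 0.30132 0.81134 m, trq=-10.16840 -10.45556 20.60438 0.80327 1.85287 N·m.
t=0.70000 s (step 35): θ=0.72748 2.42398 3.10437 0.40444 -1.28226 rad, qdot=3.70236 5.09956 8.88105 -1.12387 -3.69018 rad/s, eef=-0.15058 0.19583 0.64730 m, trq=-2.02460 -0.82109 -6.87578 0.02046 0.62016 N·m.
t=0.80000 s (step 40): θ=1.19625 2.70203 3.91318 0.19247 -1.64425 rad, qdot=4.61231 1.25909 6.91440 -1.00680 -3.79389 rad/s, eef=-0.16329 0.06346 0.46743 m, trq=1.52448 13.27466 -21.31493 -0.41390 0.83723 N·m.
t=0.90000 s (step 45): θ=1.54134 2.82249 4.49878 0.18730 -1.99719 rad, qdot=2.61721 1.07122 4.82383 0.19364 -2.99537 rad/s, eef=-0.16825 -0.04946 0.32206 m, trq=5.48718 19.34082 -23.32912 0.13061 1.10546 N·m.
t=1.00000 s (step 50): θ=1.75618 2.91000 4.88696 0.20262 -2.24796 rad, qdot=1.69693 0.67134 2.97087 0.11283 -2.09615 rad/s, eef=-0.15050 -0.12103 0.23238 m, trq=5.84908 20.45893 -20.38958 0.69428 1.48601 N·m.
t=1.10000 s (step 55): θ=1.87861 2.96063 5.10541 0.20813 -2.42603 rad, qdot=0.74036 0.36055 1.46294 -0.00538 -1.49820 rad/s, eef=-0.12733 -0.15401 0.17760 m, trq=4.59587 19.95104 -17.12940 0.94446 1.84546 N·m.
t=1.14000 s (step 57): θ=1.90080 2.97332 5.15447 0.20752 -2.48225 rad, qdot=0.37231 0.27497 0.99814 -0.02538 -1.31723 rad/s, eef=-0.11926 -0.15977 0.16139 m.
max |trq| (N·m): 41.44941


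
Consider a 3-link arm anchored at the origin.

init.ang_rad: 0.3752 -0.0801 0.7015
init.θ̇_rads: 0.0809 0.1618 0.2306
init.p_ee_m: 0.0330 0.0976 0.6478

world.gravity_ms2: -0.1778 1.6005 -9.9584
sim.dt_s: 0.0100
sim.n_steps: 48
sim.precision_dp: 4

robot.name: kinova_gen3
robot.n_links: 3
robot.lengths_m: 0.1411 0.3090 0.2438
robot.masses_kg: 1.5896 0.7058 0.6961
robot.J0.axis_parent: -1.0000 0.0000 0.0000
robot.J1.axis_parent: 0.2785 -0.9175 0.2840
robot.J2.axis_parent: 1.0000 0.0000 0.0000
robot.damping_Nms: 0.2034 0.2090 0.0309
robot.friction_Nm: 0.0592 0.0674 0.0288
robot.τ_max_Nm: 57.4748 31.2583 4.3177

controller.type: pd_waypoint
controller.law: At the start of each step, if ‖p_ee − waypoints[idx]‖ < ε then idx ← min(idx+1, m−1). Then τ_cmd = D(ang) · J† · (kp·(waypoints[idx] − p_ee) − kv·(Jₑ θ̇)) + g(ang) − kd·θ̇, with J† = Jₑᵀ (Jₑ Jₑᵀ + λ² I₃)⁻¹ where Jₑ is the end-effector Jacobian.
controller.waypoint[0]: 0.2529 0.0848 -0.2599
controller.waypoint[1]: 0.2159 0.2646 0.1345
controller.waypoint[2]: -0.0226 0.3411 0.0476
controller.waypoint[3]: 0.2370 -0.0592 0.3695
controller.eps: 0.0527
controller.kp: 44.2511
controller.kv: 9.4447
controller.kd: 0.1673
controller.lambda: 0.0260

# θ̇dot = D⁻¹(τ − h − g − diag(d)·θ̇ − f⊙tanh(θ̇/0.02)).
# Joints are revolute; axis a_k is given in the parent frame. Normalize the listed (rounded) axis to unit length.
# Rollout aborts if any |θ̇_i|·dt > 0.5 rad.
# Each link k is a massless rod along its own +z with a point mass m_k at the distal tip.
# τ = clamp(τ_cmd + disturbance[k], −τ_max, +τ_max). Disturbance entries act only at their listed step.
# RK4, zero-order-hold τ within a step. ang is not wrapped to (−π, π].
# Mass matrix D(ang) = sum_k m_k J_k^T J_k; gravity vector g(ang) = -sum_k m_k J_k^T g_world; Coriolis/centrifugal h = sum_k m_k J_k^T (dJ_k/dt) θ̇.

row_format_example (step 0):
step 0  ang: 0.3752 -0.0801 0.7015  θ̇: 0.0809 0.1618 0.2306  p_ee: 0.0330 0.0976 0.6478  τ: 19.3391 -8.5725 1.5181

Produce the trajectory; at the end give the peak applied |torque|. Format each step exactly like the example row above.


step 1  ang: 0.3817 -0.0804 0.7205  θ̇: 1.2042 -0.2206 3.5406  p_ee: 0.0329 0.0974 0.6458  τ: 16.4826 -7.5499 0.8697
step 2  ang: 0.3982 -0.0843 0.7685  θ̇: 2.0858 -0.5663 6.0067  p_ee: 0.0337 0.0974 0.6402  τ: 13.1063 -6.5076 0.4788
step 3  ang: 0.4223 -0.0916 0.8372  θ̇: 2.7285 -0.8957 7.6966  p_ee: 0.0353 0.0980 0.6316  τ: 9.6551 -5.5187 0.2651
step 4  ang: 0.4518 -0.1022 0.9196  θ̇: 3.1654 -1.2209 8.7556  p_ee: 0.0376 0.0994 0.6203  τ: 6.4399 -4.6367 0.1563
step 5  ang: 0.4849 -0.1160 1.0102  θ̇: 3.4407 -1.5498 9.3464  p_ee: 0.0404 0.1015 0.6066  τ: 3.6080 -3.8879 0.0970
step 6  ang: 0.5200 -0.1331 1.1050  θ̇: 3.5968 -1.8865 9.6111  p_ee: 0.0435 0.1044 0.5910  τ: 1.1926 -3.2786 0.0510
step 7  ang: 0.5564 -0.1537 1.2014  θ̇: 3.6683 -2.2325 9.6577  p_ee: 0.0469 0.1080 0.5737  τ: -0.8318 -2.8037 -0.0024
step 8  ang: 0.5931 -0.1778 1.2975  θ̇: 3.6815 -2.5872 9.5621  p_ee: 0.0504 0.1122 0.5551  τ: -2.5129 -2.4534 -0.0725
step 9  ang: 0.6298 -0.2054 1.3922  θ̇: 3.6559 -2.9490 9.3753  p_ee: 0.0539 0.1168 0.5355  τ: -3.9016 -2.2160 -0.1616
step 10  ang: 0.6661 -0.2368 1.4847  θ̇: 3.6054 -3.3154 9.1307  p_ee: 0.0573 0.1217 0.5152  τ: -5.0448 -2.0793 -0.2683
step 11  ang: 0.7018 -0.2718 1.5745  θ̇: 3.5403 -3.6840 8.8503  p_ee: 0.0605 0.1268 0.4943  τ: -5.9821 -2.0314 -0.3891
step 12  ang: 0.7368 -0.3104 1.6615  θ̇: 3.4683 -4.0530 8.5484  p_ee: 0.0634 0.1320 0.4731  τ: -6.7464 -2.0604 -0.5198
step 13  ang: 0.7711 -0.3528 1.7454  θ̇: 3.3953 -4.4216 8.2343  p_ee: 0.0661 0.1373 0.4517  τ: -7.3640 -2.1547 -0.6559
step 14  ang: 0.8047 -0.3989 1.8261  θ̇: 3.3262 -4.7896 7.9138  p_ee: 0.0684 0.1425 0.4303  τ: -7.8557 -2.3026 -0.7935
step 15  ang: 0.8376 -0.4487 1.9036  θ̇: 3.2651 -5.1577 7.5902  p_ee: 0.0705 0.1476 0.4089  τ: -8.2379 -2.4924 -0.9285
step 16  ang: 0.8700 -0.5021 1.9778  θ̇: 3.2160 -5.5267 7.2653  p_ee: 0.0724 0.1527 0.3877  τ: -8.5230 -2.7126 -1.0576
step 17  ang: 0.9019 -0.5592 2.0488  θ̇: 3.1830 -5.8976 6.9390  p_ee: 0.0740 0.1575 0.3667  τ: -8.7204 -2.9522 -1.1777
step 18  ang: 0.9337 -0.6201 2.1165  θ̇: 3.1708 -6.2707 6.6103  p_ee: 0.0755 0.1622 0.3459  τ: -8.8376 -3.2008 -1.2865
step 19  ang: 0.9654 -0.6847 2.1810  θ̇: 3.1845 -6.6455 6.2771  p_ee: 0.0769 0.1666 0.3255  τ: -8.8802 -3.4493 -1.3817
step 20  ang: 0.9975 -0.7531 2.2420  θ̇: 3.2301 -7.0207 5.9368  p_ee: 0.0782 0.1708 0.3054  τ: -8.8539 -3.6907 -1.4617
step 21  ang: 1.0302 -0.8252 2.2996  θ̇: 3.3144 -7.3942 5.5858  p_ee: 0.0796 0.1748 0.2856  τ: -8.7646 -3.9204 -1.5251
step 22  ang: 1.0639 -0.9010 2.3537  θ̇: 3.4451 -7.7630 5.2205  p_ee: 0.0809 0.1784 0.2661  τ: -8.6199 -4.1370 -1.5711
step 23  ang: 1.0993 -0.9805 2.4040  θ̇: 3.6305 -8.1244 4.8372  p_ee: 0.0824 0.1817 0.2471  τ: -8.4294 -4.3424 -1.5991
step 24  ang: 1.1368 -1.0635 2.4503  θ̇: 3.8794 -8.4756 4.4320  p_ee: 0.0839 0.1847 0.2284  τ: -8.2054 -4.5419 -1.6087
step 25  ang: 1.1771 -1.1500 2.4925  θ̇: 4.1999 -8.8148 4.0023  p_ee: 0.0856 0.1874 0.2100  τ: -7.9619 -4.7429 -1.6002
step 26  ang: 1.2211 -1.2398 2.5303  θ̇: 4.5983 -9.1412 3.5464  p_ee: 0.0873 0.1897 0.1921  τ: -7.7130 -4.9547 -1.5738
step 27  ang: 1.2694 -1.3328 2.5634  θ̇: 5.0763 -9.4557 3.0655  p_ee: 0.0891 0.1917 0.1744  τ: -7.4701 -5.1855 -1.5307
step 28  ang: 1.3229 -1.4290 2.5915  θ̇: 5.6278 -9.7607 2.5648  p_ee: 0.0909 0.1934 0.1571  τ: -7.2379 -5.4412 -1.4724
step 29  ang: 1.3822 -1.5281 2.6146  θ̇: 6.2330 -10.0599 2.0557  p_ee: 0.0927 0.1947 0.1402  τ: -7.0100 -5.7225 -1.4020
step 30  ang: 1.4476 -1.6302 2.6327  θ̇: 6.8538 -10.3577 1.5579  p_ee: 0.0945 0.1957 0.1237  τ: -6.7653 -6.0240 -1.3243
step 31  ang: 1.5192 -1.7354 2.6459  θ̇: 7.4303 -10.6586 1.1000  p_ee: 0.0963 0.1962 0.1076  τ: -6.4669 -6.3338 -1.2469
step 32  ang: 1.5959 -1.8435 2.6549  θ̇: 7.8854 -10.9657 0.7170  p_ee: 0.0978 0.1962 0.0921  τ: -6.0648 -6.6355 -1.1795
step 33  ang: 1.6763 -1.9548 2.6606  θ̇: 8.1414 -11.2807 0.4422  p_ee: 0.0990 0.1954 0.0774  τ: -5.5036 -6.9074 -1.1322
step 34  ang: 1.7581 -2.0693 2.6641  θ̇: 8.1483 -11.6045 0.2944  p_ee: 0.0997 0.1937 0.0639  τ: -4.7341 -7.1020 -1.1123
step 35  ang: 1.8387 -2.1870 2.6668  θ̇: 7.9083 -11.9357 0.2667  p_ee: 0.0996 0.1913 0.0518  τ: -3.7325 -7.0660 -1.1200
step 36  ang: 1.9159 -2.3080 2.6696  θ̇: 7.4765 -12.2547 0.3273  p_ee: 0.0986 0.1880 0.0414  τ: -2.5562 -6.3259 -1.1483
step 37  ang: 1.9882 -2.4317 2.6734  θ̇: 6.9231 -12.4694 0.4383  p_ee: 0.0965 0.1842 0.0329  τ: -1.5027 -3.8197 -1.1871
step 38  ang: 2.0542 -2.5556 2.6785  θ̇: 6.2752 -12.3188 0.5841  p_ee: 0.0932 0.1803 0.0259  τ: -1.2101 1.3457 -1.2289
step 39  ang: 2.1131 -2.6741 2.6853  θ̇: 5.5118 -11.4066 0.7761  p_ee: 0.0890 0.1766 0.0202  τ: -1.9190 7.3515 -1.2676
step 40  ang: 2.1638 -2.7793 2.6943  θ̇: 4.6893 -9.6407 0.9965  p_ee: 0.0842 0.1732 0.0151  τ: -2.8547 11.0717 -1.2938
step 41  ang: 2.2068 -2.8644 2.7053  θ̇: 3.9637 -7.4122 1.1823  p_ee: 0.0794 0.1702 0.0102  τ: -3.4124 12.1649 -1.2986
step 42  ang: 2.2436 -2.9270 2.7178  θ̇: 3.4247 -5.1314 1.2947  p_ee: 0.0751 0.1675 0.0052  τ: -3.5982 11.8079 -1.2810
step 43  ang: 2.2759 -2.9677 2.7310  θ̇: 3.0616 -3.0054 1.3340  p_ee: 0.0716 0.1649 -0.0001  τ: -3.5709 10.8721 -1.2444
step 44  ang: 2.3052 -2.9881 2.7442  θ̇: 2.8248 -1.1041 1.3160  p_ee: 0.0689 0.1624 -0.0056  τ: -3.4423 9.7702 -1.1925
step 45  ang: 2.3327 -2.9908 2.7571  θ̇: 2.6640 0.5599 1.2573  p_ee: 0.0671 0.1600 -0.0113  τ: -3.2711 8.6751 -1.1280
step 46  ang: 2.3587 -2.9780 2.7693  θ̇: 2.5410 1.9877 1.1711  p_ee: 0.0660 0.1575 -0.0173  τ: -3.0864 7.6591 -1.0529
step 47  ang: 2.3836 -2.9520 2.7805  θ̇: 2.4299 3.2209 1.0684  p_ee: 0.0657 0.1552 -0.0233  τ: -2.9044 6.7309 -0.9689
step 48  ang: 2.4073 -2.9144 2.7906  θ̇: 2.3150 4.2835 0.9566  p_ee: 0.0660 0.1529 -0.0294
max |τ| (N·m): 19.3391


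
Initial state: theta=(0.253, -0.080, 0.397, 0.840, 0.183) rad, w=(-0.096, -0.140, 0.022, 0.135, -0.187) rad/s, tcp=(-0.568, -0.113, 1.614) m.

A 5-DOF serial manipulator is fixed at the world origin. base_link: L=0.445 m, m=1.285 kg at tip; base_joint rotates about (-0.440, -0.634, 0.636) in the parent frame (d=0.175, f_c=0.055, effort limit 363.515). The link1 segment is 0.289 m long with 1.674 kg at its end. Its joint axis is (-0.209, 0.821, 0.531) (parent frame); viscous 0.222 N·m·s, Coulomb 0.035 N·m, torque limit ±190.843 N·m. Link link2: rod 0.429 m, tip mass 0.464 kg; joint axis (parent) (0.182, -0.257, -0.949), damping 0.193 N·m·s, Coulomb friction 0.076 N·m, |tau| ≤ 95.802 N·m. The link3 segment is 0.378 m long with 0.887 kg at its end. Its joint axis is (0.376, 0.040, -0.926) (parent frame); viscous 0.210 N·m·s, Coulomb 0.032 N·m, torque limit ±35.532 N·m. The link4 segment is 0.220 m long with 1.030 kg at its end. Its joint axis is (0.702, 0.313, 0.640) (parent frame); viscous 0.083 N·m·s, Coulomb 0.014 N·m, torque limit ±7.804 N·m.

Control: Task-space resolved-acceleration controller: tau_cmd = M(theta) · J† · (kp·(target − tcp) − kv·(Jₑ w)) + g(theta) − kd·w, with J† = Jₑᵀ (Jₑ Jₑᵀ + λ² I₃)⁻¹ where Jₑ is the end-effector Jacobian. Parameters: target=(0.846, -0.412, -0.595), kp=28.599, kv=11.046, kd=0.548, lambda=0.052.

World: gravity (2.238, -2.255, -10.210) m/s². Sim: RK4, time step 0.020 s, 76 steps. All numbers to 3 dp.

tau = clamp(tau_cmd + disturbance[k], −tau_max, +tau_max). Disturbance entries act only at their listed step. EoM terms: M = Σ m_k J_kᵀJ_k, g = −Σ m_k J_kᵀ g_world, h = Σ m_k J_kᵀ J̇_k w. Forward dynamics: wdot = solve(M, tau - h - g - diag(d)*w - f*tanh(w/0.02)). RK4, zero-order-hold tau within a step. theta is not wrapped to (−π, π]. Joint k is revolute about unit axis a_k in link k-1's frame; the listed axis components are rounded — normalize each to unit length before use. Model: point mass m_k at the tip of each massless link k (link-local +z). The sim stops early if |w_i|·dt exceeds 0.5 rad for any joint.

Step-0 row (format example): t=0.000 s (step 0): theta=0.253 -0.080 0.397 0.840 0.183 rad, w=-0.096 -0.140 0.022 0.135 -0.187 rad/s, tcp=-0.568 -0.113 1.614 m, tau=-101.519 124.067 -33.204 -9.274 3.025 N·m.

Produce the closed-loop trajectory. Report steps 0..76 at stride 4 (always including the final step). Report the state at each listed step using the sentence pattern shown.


t=0.080 s (step 4): theta=0.194 0.216 0.673 1.342 0.935 rad, w=-2.950 3.431 3.537 8.137 10.598 rad/s, tcp=-0.465 -0.106 1.533 m, tau=-108.777 23.008 -15.230 -6.492 0.062 N·m.
t=0.160 s (step 8): theta=-0.274 0.250 1.070 1.826 1.689 rad, w=-8.536 -4.107 1.635 9.416 5.910 rad/s, tcp=-0.205 -0.074 1.413 m, tau=-8.250 -42.785 -4.937 -8.492 1.428 N·m.
t=0.240 s (step 12): theta=-1.226 -0.545 1.004 1.942 1.773 rad, w=-14.386 -14.093 -13.659 2.535 -2.959 rad/s, tcp=0.139 -0.153 1.257 m, tau=70.746 -36.460 5.738 -6.591 4.811 N·m.
t=0.320 s (step 16): theta=-2.051 -1.230 0.555 1.629 2.098 rad, w=-7.434 -6.919 -8.760 3.603 0.583 rad/s, tcp=0.397 -0.294 1.001 m, tau=63.647 -16.525 -0.735 -7.149 2.646 N·m.
t=0.400 s (step 20): theta=-2.468 -1.585 0.529 1.460 2.309 rad, w=-4.525 -5.498 -7.240 3.263 -4.307 rad/s, tcp=0.617 -0.353 0.731 m, tau=39.754 22.058 -10.863 -9.911 5.942 N·m.
t=0.480 s (step 24): theta=-2.721 -1.845 0.574 1.353 2.357 rad, w=-2.935 -3.556 -3.427 1.319 -4.172 rad/s, tcp=0.751 -0.360 0.454 m, tau=32.760 33.693 -15.273 -9.535 5.767 N·m.
t=0.560 s (step 28): theta=-2.899 -2.024 0.639 1.281 2.328 rad, w=-2.078 -2.113 -0.737 0.134 -2.338 rad/s, tcp=0.805 -0.356 0.204 m, tau=32.236 32.634 -15.934 -8.375 4.324 N·m.
t=0.640 s (step 32): theta=-3.036 -2.142 0.707 1.226 2.270 rad, w=-1.536 -1.218 0.355 -0.285 -1.327 rad/s, tcp=0.807 -0.352 0.002 m, tau=31.635 29.795 -15.324 -7.406 3.326 N·m.
t=0.720 s (step 36): theta=-3.139 -2.211 0.770 1.189 2.199 rad, w=-1.083 -0.612 0.691 -0.271 -1.055 rad/s, tcp=0.786 -0.350 -0.149 m, tau=29.943 26.509 -14.137 -6.559 2.785 N·m.
t=0.800 s (step 40): theta=-3.207 -2.242 0.834 1.171 2.120 rad, w=-0.641 -0.192 0.798 -0.070 -1.031 rad/s, tcp=0.760 -0.351 -0.255 m, tau=27.433 23.007 -12.740 -5.786 2.451 N·m.
t=0.880 s (step 44): theta=-3.241 -2.246 0.903 1.172 2.039 rad, w=-0.217 0.061 0.887 0.091 -1.033 rad/s, tcp=0.740 -0.354 -0.327 m, tau=24.478 19.630 -11.360 -5.042 2.214 N·m.
t=0.960 s (step 48): theta=-3.243 -2.236 0.976 1.186 1.957 rad, w=0.144 0.168 0.927 0.256 -0.992 rad/s, tcp=0.730 -0.358 -0.375 m, tau=21.806 16.954 -10.200 -4.469 2.030 N·m.
t=1.040 s (step 52): theta=-3.220 -2.222 1.051 1.211 1.881 rad, w=0.428 0.172 0.957 0.376 -0.916 rad/s, tcp=0.728 -0.363 -0.408 m, tau=19.734 15.066 -9.332 -4.056 1.891 N·m.
t=1.120 s (step 56): theta=-3.177 -2.211 1.128 1.245 1.811 rad, w=0.632 0.097 0.964 0.453 -0.817 rad/s, tcp=0.733 -0.366 -0.431 m, tau=18.293 13.920 -8.701 -3.764 1.774 N·m.
t=1.200 s (step 60): theta=-3.121 -2.208 1.204 1.283 1.750 rad, w=0.761 -0.027 0.940 0.488 -0.702 rad/s, tcp=0.742 -0.369 -0.449 m, tau=17.432 13.372 -8.219 -3.539 1.660 N·m.
t=1.280 s (step 64): theta=-3.057 -2.216 1.278 1.322 1.699 rad, w=0.826 -0.175 0.884 0.491 -0.589 rad/s, tcp=0.754 -0.371 -0.463 m, tau=17.043 13.258 -7.801 -3.334 1.544 N·m.
t=1.360 s (step 68): theta=-2.990 -2.236 1.345 1.360 1.656 rad, w=0.839 -0.328 0.798 0.463 -0.484 rad/s, tcp=0.766 -0.372 -0.476 m, tau=16.995 13.490 -7.382 -3.110 1.424 N·m.
t=1.440 s (step 72): theta=-2.924 -2.268 1.405 1.395 1.621 rad, w=0.814 -0.464 0.693 0.415 -0.392 rad/s, tcp=0.778 -0.373 -0.488 m, tau=17.209 13.939 -6.929 -2.851 1.302 N·m.
t=1.520 s (step 76): theta=-2.860 -2.309 1.456 1.426 1.593 rad, w=0.765 -0.570 0.579 0.356 -0.316 rad/s, tcp=0.789 -0.374 -0.500 m.


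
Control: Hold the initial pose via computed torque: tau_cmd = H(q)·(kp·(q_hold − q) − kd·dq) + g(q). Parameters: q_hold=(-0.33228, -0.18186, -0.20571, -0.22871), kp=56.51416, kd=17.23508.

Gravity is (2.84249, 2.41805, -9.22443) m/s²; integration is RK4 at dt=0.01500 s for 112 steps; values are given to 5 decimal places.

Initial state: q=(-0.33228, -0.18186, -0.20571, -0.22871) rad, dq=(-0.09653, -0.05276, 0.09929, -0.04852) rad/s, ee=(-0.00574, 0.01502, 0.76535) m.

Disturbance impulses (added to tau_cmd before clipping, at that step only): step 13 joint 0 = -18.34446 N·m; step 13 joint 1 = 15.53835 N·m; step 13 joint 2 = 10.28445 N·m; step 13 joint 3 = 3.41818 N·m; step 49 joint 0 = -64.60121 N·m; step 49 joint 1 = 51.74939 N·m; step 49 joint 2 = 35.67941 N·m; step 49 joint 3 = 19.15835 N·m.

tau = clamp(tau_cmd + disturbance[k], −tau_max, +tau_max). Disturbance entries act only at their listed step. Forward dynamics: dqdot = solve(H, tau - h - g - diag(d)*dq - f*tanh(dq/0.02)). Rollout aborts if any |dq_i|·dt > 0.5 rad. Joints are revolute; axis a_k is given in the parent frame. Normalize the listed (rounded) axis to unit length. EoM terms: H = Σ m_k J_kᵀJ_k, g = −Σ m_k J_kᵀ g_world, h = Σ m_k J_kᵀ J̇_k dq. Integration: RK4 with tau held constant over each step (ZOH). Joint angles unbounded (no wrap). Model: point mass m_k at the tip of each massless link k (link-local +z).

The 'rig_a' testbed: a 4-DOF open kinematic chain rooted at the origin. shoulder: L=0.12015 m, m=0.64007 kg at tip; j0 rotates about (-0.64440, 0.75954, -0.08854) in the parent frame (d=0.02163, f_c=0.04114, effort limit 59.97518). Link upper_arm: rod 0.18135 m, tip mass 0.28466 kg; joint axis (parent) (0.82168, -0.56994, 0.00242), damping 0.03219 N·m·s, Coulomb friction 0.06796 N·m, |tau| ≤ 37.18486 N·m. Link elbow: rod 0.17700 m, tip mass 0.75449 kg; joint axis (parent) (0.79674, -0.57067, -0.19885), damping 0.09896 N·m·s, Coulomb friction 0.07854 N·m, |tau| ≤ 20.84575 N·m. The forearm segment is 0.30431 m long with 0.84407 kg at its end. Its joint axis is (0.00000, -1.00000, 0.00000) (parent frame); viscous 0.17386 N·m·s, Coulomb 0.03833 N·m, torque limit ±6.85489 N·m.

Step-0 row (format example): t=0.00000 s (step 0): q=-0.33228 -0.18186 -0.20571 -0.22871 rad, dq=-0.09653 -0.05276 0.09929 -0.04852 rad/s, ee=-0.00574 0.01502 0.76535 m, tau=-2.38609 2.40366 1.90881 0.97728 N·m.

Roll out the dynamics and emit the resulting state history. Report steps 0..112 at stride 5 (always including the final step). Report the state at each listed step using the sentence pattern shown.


t=0.07500 s (step 5): q=-0.33345 -0.17787 -0.20727 -0.22850 rad, dq=-0.03307 -0.05876 0.06619 -0.02455 rad/s, ee=-0.00755 0.01292 0.76544 m, tau=-3.16351 3.02957 2.32387 1.12818 N·m.
t=0.15000 s (step 10): q=-0.33248 -0.17534 -0.20927 -0.22780 rad, dq=-0.02284 -0.07465 0.06817 -0.02413 rad/s, ee=-0.00762 0.01283 0.76545 m, tau=-3.41456 3.23065 2.45902 1.17744 N·m.
t=0.22500 s (step 15): q=-0.33265 -0.16559 -0.21004 -0.22744 rad, dq=-0.05794 0.25303 0.05740 -0.01376 rad/s, ee=-0.01119 0.00782 0.76582 m, tau=0.39089 0.00363 0.33166 0.46232 N·m.
t=0.30000 s (step 20): q=-0.33502 -0.15755 -0.20902 -0.22735 rad, dq=-0.04069 -0.07226 0.07656 -0.02432 rad/s, ee=-0.01580 0.00191 0.76615 m, tau=-2.30747 2.28657 1.84757 0.96746 N·m.
t=0.37500 s (step 25): q=-0.33398 -0.15744 -0.21081 -0.22663 rad, dq=-0.01753 -0.11929 0.06755 -0.02478 rad/s, ee=-0.01500 0.00307 0.76609 m, tau=-3.16404 2.99733 2.31879 1.13366 N·m.
t=0.45000 s (step 30): q=-0.33225 -0.15919 -0.21270 -0.22603 rad, dq=-0.01625 -0.12645 0.06922 -0.02609 rad/s, ee=-0.01305 0.00563 0.76596 m, tau=-3.43376 3.22389 2.46890 1.18421 N·m.
t=0.52500 s (step 35): q=-0.33060 -0.16087 -0.21443 -0.22549 rad, dq=-0.01916 -0.12071 0.07176 -0.02673 rad/s, ee=-0.01121 0.00803 0.76583 m, tau=-3.51512 3.29351 2.51524 1.19808 N·m.
t=0.60000 s (step 40): q=-0.32919 -0.16200 -0.21597 -0.22499 rad, dq=-0.02260 -0.11328 0.07435 -0.02725 rad/s, ee=-0.00973 0.00995 0.76571 m, tau=-3.53702 3.31281 2.52853 1.20072 N·m.
t=0.67500 s (step 45): q=-0.32802 -0.16260 -0.21734 -0.22453 rad, dq=-0.02571 -0.10726 0.07675 -0.02778 rad/s, ee=-0.00863 0.01139 0.76562 m, tau=-3.54083 3.31641 2.53167 1.20015 N·m.
t=0.75000 s (step 50): q=-0.38180 -0.22731 -0.19293 -0.26246 rad, dq=-7.00264 -7.98885 2.89441 -4.80942 rad/s, ee=-0.01107 0.01014 0.76220 m, tau=11.54618 -5.67296 -2.28055 -0.35067 N·m.
t=0.82500 s (step 55): q=-0.58108 -0.39618 -0.19003 -0.37773 rad, dq=-0.47102 -0.12380 -0.34937 -0.13349 rad/s, ee=-0.03021 0.00173 0.74396 m, tau=1.49630 0.63325 1.16146 0.77489 N·m.
t=0.90000 s (step 60): q=-0.57512 -0.38914 -0.19288 -0.37009 rad, dq=0.37234 0.22161 0.08576 0.21227 rad/s, ee=-0.03094 0.00203 0.74480 m, tau=-1.73266 2.69847 2.25610 1.23087 N·m.
t=0.97500 s (step 65): q=-0.54193 -0.36999 -0.18502 -0.35294 rad, dq=0.46646 0.26568 0.11117 0.22789 rad/s, ee=-0.02616 0.00491 0.74828 m, tau=-2.78417 3.35598 2.60872 1.37105 N·m.
t=1.05000 s (step 70): q=-0.50905 -0.35127 -0.17731 -0.33724 rad, dq=0.40222 0.23096 0.09061 0.18940 rad/s, ee=-0.02084 0.00794 0.75143 m, tau=-3.14570 3.54714 2.69708 1.39741 N·m.
t=1.12500 s (step 75): q=-0.48222 -0.33571 -0.17152 -0.32464 rad, dq=0.31492 0.18573 0.06348 0.14854 rad/s, ee=-0.01636 0.01046 0.75383 m, tau=-3.27724 3.59161 2.70569 1.38861 N·m.
t=1.20000 s (step 80): q=-0.46162 -0.32346 -0.16753 -0.31485 rad, dq=0.23770 0.14262 0.04456 0.11430 rad/s, ee=-0.01292 0.01241 0.75558 m, tau=-3.32932 3.59177 2.69245 1.37144 N·m.
t=1.27500 s (step 85): q=-0.44623 -0.31431 -0.16453 -0.30737 rad, dq=0.17604 0.10369 0.03597 0.08686 rad/s, ee=-0.01038 0.01387 0.75685 m, tau=-3.35256 3.58066 2.67477 1.35435 N·m.
t=1.35000 s (step 90): q=-0.43489 -0.30777 -0.16199 -0.30170 rad, dq=0.12942 0.07293 0.03151 0.06585 rad/s, ee=-0.00855 0.01492 0.75779 m, tau=-3.36457 3.56865 2.65819 1.33969 N·m.
t=1.42500 s (step 95): q=-0.42654 -0.30321 -0.15974 -0.29739 rad, dq=0.09548 0.05095 0.02795 0.05038 rad/s, ee=-0.00725 0.01568 0.75849 m, tau=-3.37178 3.55827 2.64389 1.32770 N·m.
t=1.50000 s (step 100): q=-0.42041 -0.30028 -0.15743 -0.29413 rad, dq=0.09241 0.08026 -0.00847 0.05486 rad/s, ee=-0.00633 0.01620 0.75903 m, tau=-3.37699 3.54273 2.62721 1.31616 N·m.
t=1.57500 s (step 105): q=-0.41239 -0.29546 -0.15367 -0.28990 rad, dq=0.15834 0.17641 -0.03239 0.09380 rad/s, ee=-0.00567 0.01606 0.75983 m, tau=-3.39914 3.47997 2.55730 1.29894 N·m.
t=1.65000 s (step 110): q=-0.40344 -0.28919 -0.14973 -0.28531 rad, dq=0.14690 0.17350 -0.03913 0.08746 rad/s, ee=-0.00514 0.01554 0.76073 m, tau=-3.41470 3.45367 2.52524 1.28836 N·m.
t=1.68000 s (step 112): q=-0.40020 -0.28683 -0.14836 -0.28364 rad, dq=0.13942 0.17022 -0.04481 0.08457 rad/s, ee=-0.00497 0.01532 0.76105 m.


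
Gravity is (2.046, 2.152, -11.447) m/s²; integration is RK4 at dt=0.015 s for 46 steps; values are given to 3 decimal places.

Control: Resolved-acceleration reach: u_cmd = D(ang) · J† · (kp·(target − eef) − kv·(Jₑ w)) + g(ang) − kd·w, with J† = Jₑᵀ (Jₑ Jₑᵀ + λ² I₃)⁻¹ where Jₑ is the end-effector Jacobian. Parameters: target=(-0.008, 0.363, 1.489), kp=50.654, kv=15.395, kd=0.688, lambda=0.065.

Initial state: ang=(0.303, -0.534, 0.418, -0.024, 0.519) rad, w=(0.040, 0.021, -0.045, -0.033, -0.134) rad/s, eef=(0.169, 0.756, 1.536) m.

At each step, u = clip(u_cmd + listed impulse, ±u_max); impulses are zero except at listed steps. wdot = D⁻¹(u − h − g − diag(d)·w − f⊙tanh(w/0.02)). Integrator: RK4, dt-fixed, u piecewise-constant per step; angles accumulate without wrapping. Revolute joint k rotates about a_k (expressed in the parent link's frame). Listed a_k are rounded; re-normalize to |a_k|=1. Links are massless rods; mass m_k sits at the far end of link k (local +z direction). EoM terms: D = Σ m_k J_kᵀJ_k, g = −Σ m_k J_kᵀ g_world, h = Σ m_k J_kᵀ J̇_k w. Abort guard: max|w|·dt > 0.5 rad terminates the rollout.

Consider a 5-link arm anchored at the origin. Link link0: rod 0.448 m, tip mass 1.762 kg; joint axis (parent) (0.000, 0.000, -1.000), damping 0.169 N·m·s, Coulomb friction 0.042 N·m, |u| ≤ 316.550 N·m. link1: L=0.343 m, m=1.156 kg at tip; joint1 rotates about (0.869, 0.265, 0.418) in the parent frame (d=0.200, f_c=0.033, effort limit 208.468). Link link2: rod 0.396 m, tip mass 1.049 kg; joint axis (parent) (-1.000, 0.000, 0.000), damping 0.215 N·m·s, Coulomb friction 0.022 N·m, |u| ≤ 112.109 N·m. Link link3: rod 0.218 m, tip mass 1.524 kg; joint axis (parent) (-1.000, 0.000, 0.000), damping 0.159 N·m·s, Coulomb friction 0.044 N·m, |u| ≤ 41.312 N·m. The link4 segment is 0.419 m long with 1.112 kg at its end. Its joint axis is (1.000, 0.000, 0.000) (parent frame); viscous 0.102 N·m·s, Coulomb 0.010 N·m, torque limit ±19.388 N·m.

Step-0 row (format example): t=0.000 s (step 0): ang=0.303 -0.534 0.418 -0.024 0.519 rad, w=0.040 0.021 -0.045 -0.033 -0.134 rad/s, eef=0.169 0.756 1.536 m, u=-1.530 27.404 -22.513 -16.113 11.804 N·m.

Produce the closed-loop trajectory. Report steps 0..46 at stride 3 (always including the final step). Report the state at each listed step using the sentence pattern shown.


t=0.045 s (step 3): ang=0.307 -0.538 0.439 -0.055 0.574 rad, w=0.153 -0.268 0.711 -1.279 2.034 rad/s, eef=0.162 0.740 1.536 m, u=-1.917 29.985 -23.494 -11.281 5.630 N·m.
t=0.090 s (step 6): ang=0.318 -0.560 0.464 -0.125 0.673 rad, w=0.326 -0.678 0.344 -1.705 2.220 rad/s, eef=0.147 0.708 1.533 m, u=-2.488 36.712 -26.699 -9.630 2.944 N·m.
t=0.135 s (step 9): ang=0.335 -0.593 0.470 -0.200 0.765 rad, w=0.434 -0.768 -0.067 -1.621 1.861 rad/s, eef=0.128 0.671 1.525 m, u=-3.068 39.928 -27.488 -8.239 1.281 N·m.
t=0.180 s (step 12): ang=0.356 -0.625 0.462 -0.267 0.840 rad, w=0.468 -0.618 -0.267 -1.351 1.444 rad/s, eef=0.110 0.633 1.516 m, u=-3.644 39.416 -26.161 -6.747 0.102 N·m.
t=0.225 s (step 15): ang=0.376 -0.648 0.448 -0.322 0.896 rad, w=0.450 -0.403 -0.323 -1.066 1.092 rad/s, eef=0.094 0.598 1.508 m, u=-3.997 37.141 -24.031 -5.375 -0.712 N·m.
t=0.270 s (step 18): ang=0.395 -0.661 0.434 -0.364 0.939 rad, w=0.404 -0.212 -0.309 -0.821 0.822 rad/s, eef=0.079 0.565 1.502 m, u=-4.072 34.575 -21.947 -4.263 -1.255 N·m.
t=0.315 s (step 21): ang=0.412 -0.668 0.421 -0.396 0.971 rad, w=0.347 -0.072 -0.272 -0.627 0.621 rad/s, eef=0.066 0.536 1.497 m, u=-3.939 32.376 -20.235 -3.426 -1.613 N·m.
t=0.360 s (step 24): ang=0.427 -0.669 0.409 -0.421 0.996 rad, w=0.290 0.016 -0.236 -0.478 0.473 rad/s, eef=0.056 0.509 1.494 m, u=-3.680 30.732 -18.947 -2.819 -1.848 N·m.
t=0.405 s (step 27): ang=0.439 -0.667 0.399 -0.440 1.014 rad, w=0.241 0.061 -0.210 -0.366 0.361 rad/s, eef=0.046 0.486 1.493 m, u=-3.380 29.621 -18.032 -2.389 -2.005 N·m.
t=0.450 s (step 30): ang=0.448 -0.664 0.391 -0.454 1.029 rad, w=0.198 0.085 -0.181 -0.281 0.280 rad/s, eef=0.038 0.467 1.492 m, u=-3.147 28.907 -17.421 -2.091 -2.115 N·m.
t=0.495 s (step 33): ang=0.456 -0.659 0.383 -0.465 1.040 rad, w=0.161 0.094 -0.154 -0.218 0.220 rad/s, eef=0.030 0.450 1.491 m, u=-2.967 28.478 -17.029 -1.886 -2.194 N·m.
t=0.540 s (step 36): ang=0.463 -0.655 0.377 -0.474 1.049 rad, w=0.130 0.093 -0.130 -0.169 0.176 rad/s, eef=0.024 0.435 1.491 m, u=-2.831 28.244 -16.786 -1.746 -2.250 N·m.
t=0.585 s (step 39): ang=0.468 -0.651 0.371 -0.481 1.056 rad, w=0.105 0.088 -0.109 -0.131 0.142 rad/s, eef=0.019 0.423 1.491 m, u=-2.730 28.139 -16.645 -1.652 -2.291 N·m.
t=0.630 s (step 42): ang=0.473 -0.647 0.367 -0.486 1.062 rad, w=0.084 0.080 -0.090 -0.102 0.117 rad/s, eef=0.015 0.413 1.491 m, u=-2.655 28.115 -16.571 -1.590 -2.321 N·m.
t=0.675 s (step 45): ang=0.476 -0.644 0.363 -0.490 1.067 rad, w=0.066 0.071 -0.075 -0.079 0.097 rad/s, eef=0.011 0.405 1.491 m, u=-2.601 28.139 -16.540 -1.550 -2.344 N·m.
t=0.690 s (step 46): ang=0.477 -0.643 0.362 -0.491 1.068 rad, w=0.061 0.068 -0.070 -0.072 0.092 rad/s, eef=0.010 0.402 1.491 m.
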